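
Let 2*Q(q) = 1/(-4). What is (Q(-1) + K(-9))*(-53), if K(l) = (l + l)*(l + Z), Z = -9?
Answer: -137323/8 ≈ -17165.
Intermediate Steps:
Q(q) = -⅛ (Q(q) = (½)/(-4) = (½)*(-¼) = -⅛)
K(l) = 2*l*(-9 + l) (K(l) = (l + l)*(l - 9) = (2*l)*(-9 + l) = 2*l*(-9 + l))
(Q(-1) + K(-9))*(-53) = (-⅛ + 2*(-9)*(-9 - 9))*(-53) = (-⅛ + 2*(-9)*(-18))*(-53) = (-⅛ + 324)*(-53) = (2591/8)*(-53) = -137323/8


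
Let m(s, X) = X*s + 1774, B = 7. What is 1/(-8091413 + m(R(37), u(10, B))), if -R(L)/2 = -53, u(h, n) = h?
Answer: -1/8088579 ≈ -1.2363e-7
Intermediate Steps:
R(L) = 106 (R(L) = -2*(-53) = 106)
m(s, X) = 1774 + X*s
1/(-8091413 + m(R(37), u(10, B))) = 1/(-8091413 + (1774 + 10*106)) = 1/(-8091413 + (1774 + 1060)) = 1/(-8091413 + 2834) = 1/(-8088579) = -1/8088579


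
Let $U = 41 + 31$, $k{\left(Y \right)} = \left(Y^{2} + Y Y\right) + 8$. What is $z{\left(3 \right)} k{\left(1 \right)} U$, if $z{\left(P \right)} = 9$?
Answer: $6480$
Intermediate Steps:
$k{\left(Y \right)} = 8 + 2 Y^{2}$ ($k{\left(Y \right)} = \left(Y^{2} + Y^{2}\right) + 8 = 2 Y^{2} + 8 = 8 + 2 Y^{2}$)
$U = 72$
$z{\left(3 \right)} k{\left(1 \right)} U = 9 \left(8 + 2 \cdot 1^{2}\right) 72 = 9 \left(8 + 2 \cdot 1\right) 72 = 9 \left(8 + 2\right) 72 = 9 \cdot 10 \cdot 72 = 90 \cdot 72 = 6480$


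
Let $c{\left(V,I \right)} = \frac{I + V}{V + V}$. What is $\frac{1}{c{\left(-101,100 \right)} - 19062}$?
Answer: $- \frac{202}{3850523} \approx -5.246 \cdot 10^{-5}$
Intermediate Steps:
$c{\left(V,I \right)} = \frac{I + V}{2 V}$
$\frac{1}{c{\left(-101,100 \right)} - 19062} = \frac{1}{\frac{100 - 101}{2 \left(-101\right)} - 19062} = \frac{1}{\frac{1}{2} \left(- \frac{1}{101}\right) \left(-1\right) - 19062} = \frac{1}{\frac{1}{202} - 19062} = \frac{1}{- \frac{3850523}{202}} = - \frac{202}{3850523}$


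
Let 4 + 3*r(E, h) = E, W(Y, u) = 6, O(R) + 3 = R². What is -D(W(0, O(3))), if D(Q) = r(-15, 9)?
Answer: 19/3 ≈ 6.3333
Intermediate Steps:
O(R) = -3 + R²
r(E, h) = -4/3 + E/3
D(Q) = -19/3 (D(Q) = -4/3 + (⅓)*(-15) = -4/3 - 5 = -19/3)
-D(W(0, O(3))) = -1*(-19/3) = 19/3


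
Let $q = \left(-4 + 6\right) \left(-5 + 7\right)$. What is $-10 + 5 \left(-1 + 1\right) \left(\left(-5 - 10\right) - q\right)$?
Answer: $-10$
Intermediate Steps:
$q = 4$ ($q = 2 \cdot 2 = 4$)
$-10 + 5 \left(-1 + 1\right) \left(\left(-5 - 10\right) - q\right) = -10 + 5 \left(-1 + 1\right) \left(\left(-5 - 10\right) - 4\right) = -10 + 5 \cdot 0 \left(\left(-5 - 10\right) - 4\right) = -10 + 0 \left(-15 - 4\right) = -10 + 0 \left(-19\right) = -10 + 0 = -10$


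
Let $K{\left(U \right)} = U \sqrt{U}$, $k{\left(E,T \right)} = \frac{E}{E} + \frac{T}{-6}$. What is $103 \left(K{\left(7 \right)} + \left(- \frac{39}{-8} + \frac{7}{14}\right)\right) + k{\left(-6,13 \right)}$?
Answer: $\frac{13259}{24} + 721 \sqrt{7} \approx 2460.0$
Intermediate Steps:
$k{\left(E,T \right)} = 1 - \frac{T}{6}$ ($k{\left(E,T \right)} = 1 + T \left(- \frac{1}{6}\right) = 1 - \frac{T}{6}$)
$K{\left(U \right)} = U^{\frac{3}{2}}$
$103 \left(K{\left(7 \right)} + \left(- \frac{39}{-8} + \frac{7}{14}\right)\right) + k{\left(-6,13 \right)} = 103 \left(7^{\frac{3}{2}} + \left(- \frac{39}{-8} + \frac{7}{14}\right)\right) + \left(1 - \frac{13}{6}\right) = 103 \left(7 \sqrt{7} + \left(\left(-39\right) \left(- \frac{1}{8}\right) + 7 \cdot \frac{1}{14}\right)\right) + \left(1 - \frac{13}{6}\right) = 103 \left(7 \sqrt{7} + \left(\frac{39}{8} + \frac{1}{2}\right)\right) - \frac{7}{6} = 103 \left(7 \sqrt{7} + \frac{43}{8}\right) - \frac{7}{6} = 103 \left(\frac{43}{8} + 7 \sqrt{7}\right) - \frac{7}{6} = \left(\frac{4429}{8} + 721 \sqrt{7}\right) - \frac{7}{6} = \frac{13259}{24} + 721 \sqrt{7}$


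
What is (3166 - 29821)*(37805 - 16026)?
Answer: -580519245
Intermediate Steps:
(3166 - 29821)*(37805 - 16026) = -26655*21779 = -580519245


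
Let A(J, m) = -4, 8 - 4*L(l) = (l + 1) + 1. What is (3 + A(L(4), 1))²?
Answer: 1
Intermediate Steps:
L(l) = 3/2 - l/4 (L(l) = 2 - ((l + 1) + 1)/4 = 2 - ((1 + l) + 1)/4 = 2 - (2 + l)/4 = 2 + (-½ - l/4) = 3/2 - l/4)
(3 + A(L(4), 1))² = (3 - 4)² = (-1)² = 1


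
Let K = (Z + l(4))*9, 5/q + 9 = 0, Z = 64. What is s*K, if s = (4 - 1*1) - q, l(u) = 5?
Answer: 2208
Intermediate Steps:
q = -5/9 (q = 5/(-9 + 0) = 5/(-9) = 5*(-⅑) = -5/9 ≈ -0.55556)
s = 32/9 (s = (4 - 1*1) - 1*(-5/9) = (4 - 1) + 5/9 = 3 + 5/9 = 32/9 ≈ 3.5556)
K = 621 (K = (64 + 5)*9 = 69*9 = 621)
s*K = (32/9)*621 = 2208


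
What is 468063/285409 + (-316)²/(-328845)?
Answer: 125420376131/93855322605 ≈ 1.3363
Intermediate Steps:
468063/285409 + (-316)²/(-328845) = 468063*(1/285409) + 99856*(-1/328845) = 468063/285409 - 99856/328845 = 125420376131/93855322605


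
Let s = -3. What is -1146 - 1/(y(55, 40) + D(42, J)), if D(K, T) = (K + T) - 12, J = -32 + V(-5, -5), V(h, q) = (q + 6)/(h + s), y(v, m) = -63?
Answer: -597058/521 ≈ -1146.0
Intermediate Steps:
V(h, q) = (6 + q)/(-3 + h) (V(h, q) = (q + 6)/(h - 3) = (6 + q)/(-3 + h))
J = -257/8 (J = -32 + (6 - 5)/(-3 - 5) = -32 + 1/(-8) = -32 - ⅛*1 = -32 - ⅛ = -257/8 ≈ -32.125)
D(K, T) = -12 + K + T
-1146 - 1/(y(55, 40) + D(42, J)) = -1146 - 1/(-63 + (-12 + 42 - 257/8)) = -1146 - 1/(-63 - 17/8) = -1146 - 1/(-521/8) = -1146 - 1*(-8/521) = -1146 + 8/521 = -597058/521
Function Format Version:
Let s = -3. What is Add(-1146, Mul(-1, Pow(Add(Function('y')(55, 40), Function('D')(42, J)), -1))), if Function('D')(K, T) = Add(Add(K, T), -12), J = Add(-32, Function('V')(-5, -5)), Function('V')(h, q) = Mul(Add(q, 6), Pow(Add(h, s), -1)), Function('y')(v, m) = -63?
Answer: Rational(-597058, 521) ≈ -1146.0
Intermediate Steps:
Function('V')(h, q) = Mul(Pow(Add(-3, h), -1), Add(6, q)) (Function('V')(h, q) = Mul(Add(q, 6), Pow(Add(h, -3), -1)) = Mul(Add(6, q), Pow(Add(-3, h), -1)) = Mul(Pow(Add(-3, h), -1), Add(6, q)))
J = Rational(-257, 8) (J = Add(-32, Mul(Pow(Add(-3, -5), -1), Add(6, -5))) = Add(-32, Mul(Pow(-8, -1), 1)) = Add(-32, Mul(Rational(-1, 8), 1)) = Add(-32, Rational(-1, 8)) = Rational(-257, 8) ≈ -32.125)
Function('D')(K, T) = Add(-12, K, T)
Add(-1146, Mul(-1, Pow(Add(Function('y')(55, 40), Function('D')(42, J)), -1))) = Add(-1146, Mul(-1, Pow(Add(-63, Add(-12, 42, Rational(-257, 8))), -1))) = Add(-1146, Mul(-1, Pow(Add(-63, Rational(-17, 8)), -1))) = Add(-1146, Mul(-1, Pow(Rational(-521, 8), -1))) = Add(-1146, Mul(-1, Rational(-8, 521))) = Add(-1146, Rational(8, 521)) = Rational(-597058, 521)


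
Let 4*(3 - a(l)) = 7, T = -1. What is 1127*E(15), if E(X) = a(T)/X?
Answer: 1127/12 ≈ 93.917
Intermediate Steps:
a(l) = 5/4 (a(l) = 3 - ¼*7 = 3 - 7/4 = 5/4)
E(X) = 5/(4*X)
1127*E(15) = 1127*((5/4)/15) = 1127*((5/4)*(1/15)) = 1127*(1/12) = 1127/12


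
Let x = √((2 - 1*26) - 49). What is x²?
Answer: -73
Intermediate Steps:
x = I*√73 (x = √((2 - 26) - 49) = √(-24 - 49) = √(-73) = I*√73 ≈ 8.544*I)
x² = (I*√73)² = -73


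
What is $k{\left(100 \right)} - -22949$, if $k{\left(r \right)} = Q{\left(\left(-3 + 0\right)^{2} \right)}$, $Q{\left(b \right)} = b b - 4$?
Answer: $23026$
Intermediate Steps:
$Q{\left(b \right)} = -4 + b^{2}$ ($Q{\left(b \right)} = b^{2} - 4 = -4 + b^{2}$)
$k{\left(r \right)} = 77$ ($k{\left(r \right)} = -4 + \left(\left(-3 + 0\right)^{2}\right)^{2} = -4 + \left(\left(-3\right)^{2}\right)^{2} = -4 + 9^{2} = -4 + 81 = 77$)
$k{\left(100 \right)} - -22949 = 77 - -22949 = 77 + 22949 = 23026$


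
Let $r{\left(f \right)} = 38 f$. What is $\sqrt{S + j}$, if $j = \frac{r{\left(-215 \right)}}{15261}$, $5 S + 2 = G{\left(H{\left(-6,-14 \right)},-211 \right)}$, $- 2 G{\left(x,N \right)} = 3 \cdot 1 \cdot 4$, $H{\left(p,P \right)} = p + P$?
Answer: $\frac{i \sqrt{12432984090}}{76305} \approx 1.4613 i$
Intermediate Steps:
$H{\left(p,P \right)} = P + p$
$G{\left(x,N \right)} = -6$ ($G{\left(x,N \right)} = - \frac{3 \cdot 1 \cdot 4}{2} = - \frac{3 \cdot 4}{2} = \left(- \frac{1}{2}\right) 12 = -6$)
$S = - \frac{8}{5}$ ($S = - \frac{2}{5} + \frac{1}{5} \left(-6\right) = - \frac{2}{5} - \frac{6}{5} = - \frac{8}{5} \approx -1.6$)
$j = - \frac{8170}{15261}$ ($j = \frac{38 \left(-215\right)}{15261} = \left(-8170\right) \frac{1}{15261} = - \frac{8170}{15261} \approx -0.53535$)
$\sqrt{S + j} = \sqrt{- \frac{8}{5} - \frac{8170}{15261}} = \sqrt{- \frac{162938}{76305}} = \frac{i \sqrt{12432984090}}{76305}$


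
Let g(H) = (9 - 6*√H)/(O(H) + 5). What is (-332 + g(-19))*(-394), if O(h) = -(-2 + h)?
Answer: 1698731/13 + 1182*I*√19/13 ≈ 1.3067e+5 + 396.32*I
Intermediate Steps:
O(h) = 2 - h
g(H) = (9 - 6*√H)/(7 - H) (g(H) = (9 - 6*√H)/((2 - H) + 5) = (9 - 6*√H)/(7 - H))
(-332 + g(-19))*(-394) = (-332 + 3*(-3 + 2*√(-19))/(-7 - 19))*(-394) = (-332 + 3*(-3 + 2*(I*√19))/(-26))*(-394) = (-332 + 3*(-1/26)*(-3 + 2*I*√19))*(-394) = (-332 + (9/26 - 3*I*√19/13))*(-394) = (-8623/26 - 3*I*√19/13)*(-394) = 1698731/13 + 1182*I*√19/13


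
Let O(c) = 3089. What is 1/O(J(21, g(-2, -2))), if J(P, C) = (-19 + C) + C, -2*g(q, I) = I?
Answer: 1/3089 ≈ 0.00032373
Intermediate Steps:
g(q, I) = -I/2
J(P, C) = -19 + 2*C
1/O(J(21, g(-2, -2))) = 1/3089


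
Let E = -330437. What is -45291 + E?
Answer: -375728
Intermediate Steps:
-45291 + E = -45291 - 330437 = -375728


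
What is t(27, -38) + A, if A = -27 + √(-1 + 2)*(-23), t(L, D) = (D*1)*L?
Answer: -1076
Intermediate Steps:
t(L, D) = D*L
A = -50 (A = -27 + √1*(-23) = -27 + 1*(-23) = -27 - 23 = -50)
t(27, -38) + A = -38*27 - 50 = -1026 - 50 = -1076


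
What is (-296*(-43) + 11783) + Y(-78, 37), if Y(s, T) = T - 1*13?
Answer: 24535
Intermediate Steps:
Y(s, T) = -13 + T (Y(s, T) = T - 13 = -13 + T)
(-296*(-43) + 11783) + Y(-78, 37) = (-296*(-43) + 11783) + (-13 + 37) = (12728 + 11783) + 24 = 24511 + 24 = 24535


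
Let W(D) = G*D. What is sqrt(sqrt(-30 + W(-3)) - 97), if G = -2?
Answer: sqrt(-97 + 2*I*sqrt(6)) ≈ 0.2486 + 9.852*I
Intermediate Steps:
W(D) = -2*D
sqrt(sqrt(-30 + W(-3)) - 97) = sqrt(sqrt(-30 - 2*(-3)) - 97) = sqrt(sqrt(-30 + 6) - 97) = sqrt(sqrt(-24) - 97) = sqrt(2*I*sqrt(6) - 97) = sqrt(-97 + 2*I*sqrt(6))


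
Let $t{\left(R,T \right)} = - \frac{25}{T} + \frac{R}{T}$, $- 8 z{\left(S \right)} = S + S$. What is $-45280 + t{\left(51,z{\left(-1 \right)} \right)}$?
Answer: $-45176$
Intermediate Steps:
$z{\left(S \right)} = - \frac{S}{4}$ ($z{\left(S \right)} = - \frac{S + S}{8} = - \frac{2 S}{8} = - \frac{S}{4}$)
$-45280 + t{\left(51,z{\left(-1 \right)} \right)} = -45280 + \frac{-25 + 51}{\left(- \frac{1}{4}\right) \left(-1\right)} = -45280 + \frac{1}{\frac{1}{4}} \cdot 26 = -45280 + 4 \cdot 26 = -45280 + 104 = -45176$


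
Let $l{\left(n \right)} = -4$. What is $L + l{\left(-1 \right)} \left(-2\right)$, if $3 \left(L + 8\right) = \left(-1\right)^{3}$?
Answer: $- \frac{1}{3} \approx -0.33333$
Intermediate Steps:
$L = - \frac{25}{3}$ ($L = -8 + \frac{\left(-1\right)^{3}}{3} = -8 + \frac{1}{3} \left(-1\right) = -8 - \frac{1}{3} = - \frac{25}{3} \approx -8.3333$)
$L + l{\left(-1 \right)} \left(-2\right) = - \frac{25}{3} - -8 = - \frac{25}{3} + 8 = - \frac{1}{3}$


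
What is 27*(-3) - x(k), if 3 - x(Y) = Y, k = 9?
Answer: -75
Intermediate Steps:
x(Y) = 3 - Y
27*(-3) - x(k) = 27*(-3) - (3 - 1*9) = -81 - (3 - 9) = -81 - 1*(-6) = -81 + 6 = -75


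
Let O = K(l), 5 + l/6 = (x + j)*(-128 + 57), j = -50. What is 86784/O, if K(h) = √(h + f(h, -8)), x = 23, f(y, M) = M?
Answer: 21696*√2866/1433 ≈ 810.53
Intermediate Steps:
l = 11472 (l = -30 + 6*((23 - 50)*(-128 + 57)) = -30 + 6*(-27*(-71)) = -30 + 6*1917 = -30 + 11502 = 11472)
K(h) = √(-8 + h) (K(h) = √(h - 8) = √(-8 + h))
O = 2*√2866 (O = √(-8 + 11472) = √11464 = 2*√2866 ≈ 107.07)
86784/O = 86784/((2*√2866)) = 86784*(√2866/5732) = 21696*√2866/1433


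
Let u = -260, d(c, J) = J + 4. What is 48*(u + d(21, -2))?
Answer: -12384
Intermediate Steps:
d(c, J) = 4 + J
48*(u + d(21, -2)) = 48*(-260 + (4 - 2)) = 48*(-260 + 2) = 48*(-258) = -12384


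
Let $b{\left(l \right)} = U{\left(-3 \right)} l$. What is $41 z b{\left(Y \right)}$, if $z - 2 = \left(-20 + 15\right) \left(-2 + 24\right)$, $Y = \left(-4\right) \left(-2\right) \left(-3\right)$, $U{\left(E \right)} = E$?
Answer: $-318816$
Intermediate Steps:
$Y = -24$ ($Y = 8 \left(-3\right) = -24$)
$b{\left(l \right)} = - 3 l$
$z = -108$ ($z = 2 + \left(-20 + 15\right) \left(-2 + 24\right) = 2 - 110 = -108$)
$41 z b{\left(Y \right)} = 41 \left(-108\right) \left(\left(-3\right) \left(-24\right)\right) = \left(-4428\right) 72 = -318816$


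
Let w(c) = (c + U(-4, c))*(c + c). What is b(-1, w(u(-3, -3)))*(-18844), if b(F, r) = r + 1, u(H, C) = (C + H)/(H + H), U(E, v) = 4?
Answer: -207284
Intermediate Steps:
u(H, C) = (C + H)/(2*H) (u(H, C) = (C + H)/((2*H)) = (C + H)*(1/(2*H)) = (C + H)/(2*H))
w(c) = 2*c*(4 + c) (w(c) = (c + 4)*(c + c) = (4 + c)*(2*c) = 2*c*(4 + c))
b(F, r) = 1 + r
b(-1, w(u(-3, -3)))*(-18844) = (1 + 2*((1/2)*(-3 - 3)/(-3))*(4 + (1/2)*(-3 - 3)/(-3)))*(-18844) = (1 + 2*((1/2)*(-1/3)*(-6))*(4 + (1/2)*(-1/3)*(-6)))*(-18844) = (1 + 2*1*(4 + 1))*(-18844) = (1 + 2*1*5)*(-18844) = (1 + 10)*(-18844) = 11*(-18844) = -207284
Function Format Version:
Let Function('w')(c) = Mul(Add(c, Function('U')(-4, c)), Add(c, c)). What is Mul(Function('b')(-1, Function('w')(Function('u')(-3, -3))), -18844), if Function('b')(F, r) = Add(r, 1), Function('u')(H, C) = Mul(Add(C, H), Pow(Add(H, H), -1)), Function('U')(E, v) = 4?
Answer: -207284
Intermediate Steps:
Function('u')(H, C) = Mul(Rational(1, 2), Pow(H, -1), Add(C, H)) (Function('u')(H, C) = Mul(Add(C, H), Pow(Mul(2, H), -1)) = Mul(Add(C, H), Mul(Rational(1, 2), Pow(H, -1))) = Mul(Rational(1, 2), Pow(H, -1), Add(C, H)))
Function('w')(c) = Mul(2, c, Add(4, c)) (Function('w')(c) = Mul(Add(c, 4), Add(c, c)) = Mul(Add(4, c), Mul(2, c)) = Mul(2, c, Add(4, c)))
Function('b')(F, r) = Add(1, r)
Mul(Function('b')(-1, Function('w')(Function('u')(-3, -3))), -18844) = Mul(Add(1, Mul(2, Mul(Rational(1, 2), Pow(-3, -1), Add(-3, -3)), Add(4, Mul(Rational(1, 2), Pow(-3, -1), Add(-3, -3))))), -18844) = Mul(Add(1, Mul(2, Mul(Rational(1, 2), Rational(-1, 3), -6), Add(4, Mul(Rational(1, 2), Rational(-1, 3), -6)))), -18844) = Mul(Add(1, Mul(2, 1, Add(4, 1))), -18844) = Mul(Add(1, Mul(2, 1, 5)), -18844) = Mul(Add(1, 10), -18844) = Mul(11, -18844) = -207284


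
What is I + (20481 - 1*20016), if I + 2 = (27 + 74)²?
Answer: 10664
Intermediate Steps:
I = 10199 (I = -2 + (27 + 74)² = -2 + 101² = -2 + 10201 = 10199)
I + (20481 - 1*20016) = 10199 + (20481 - 1*20016) = 10199 + (20481 - 20016) = 10199 + 465 = 10664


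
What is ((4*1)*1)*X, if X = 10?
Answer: 40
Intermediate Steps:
((4*1)*1)*X = ((4*1)*1)*10 = (4*1)*10 = 4*10 = 40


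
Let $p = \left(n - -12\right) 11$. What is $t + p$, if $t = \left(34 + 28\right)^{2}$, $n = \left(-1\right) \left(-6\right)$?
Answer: $4042$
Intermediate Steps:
$n = 6$
$t = 3844$ ($t = 62^{2} = 3844$)
$p = 198$ ($p = \left(6 - -12\right) 11 = \left(6 + 12\right) 11 = 18 \cdot 11 = 198$)
$t + p = 3844 + 198 = 4042$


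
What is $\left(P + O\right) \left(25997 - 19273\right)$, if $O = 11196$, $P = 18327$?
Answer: $198512652$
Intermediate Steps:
$\left(P + O\right) \left(25997 - 19273\right) = \left(18327 + 11196\right) \left(25997 - 19273\right) = 29523 \cdot 6724 = 198512652$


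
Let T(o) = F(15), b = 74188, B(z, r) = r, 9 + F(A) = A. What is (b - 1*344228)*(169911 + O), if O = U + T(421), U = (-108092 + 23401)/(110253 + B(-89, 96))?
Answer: -5063273315793680/110349 ≈ -4.5884e+10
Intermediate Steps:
F(A) = -9 + A
T(o) = 6 (T(o) = -9 + 15 = 6)
U = -84691/110349 (U = (-108092 + 23401)/(110253 + 96) = -84691/110349 ≈ -0.76748)
O = 577403/110349 (O = -84691/110349 + 6 = 577403/110349 ≈ 5.2325)
(b - 1*344228)*(169911 + O) = (74188 - 1*344228)*(169911 + 577403/110349) = (74188 - 344228)*(18750086342/110349) = -270040*18750086342/110349 = -5063273315793680/110349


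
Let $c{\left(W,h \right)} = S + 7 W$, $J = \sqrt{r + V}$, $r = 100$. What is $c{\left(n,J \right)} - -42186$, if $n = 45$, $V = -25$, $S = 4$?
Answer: $42505$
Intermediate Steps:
$J = 5 \sqrt{3}$ ($J = \sqrt{100 - 25} = \sqrt{75} = 5 \sqrt{3} \approx 8.6602$)
$c{\left(W,h \right)} = 4 + 7 W$
$c{\left(n,J \right)} - -42186 = \left(4 + 7 \cdot 45\right) - -42186 = \left(4 + 315\right) + 42186 = 319 + 42186 = 42505$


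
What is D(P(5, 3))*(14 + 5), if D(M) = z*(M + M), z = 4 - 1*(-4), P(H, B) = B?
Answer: 912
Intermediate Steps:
z = 8 (z = 4 + 4 = 8)
D(M) = 16*M (D(M) = 8*(M + M) = 8*(2*M) = 16*M)
D(P(5, 3))*(14 + 5) = (16*3)*(14 + 5) = 48*19 = 912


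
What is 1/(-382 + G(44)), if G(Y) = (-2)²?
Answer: -1/378 ≈ -0.0026455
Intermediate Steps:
G(Y) = 4
1/(-382 + G(44)) = 1/(-382 + 4) = 1/(-378) = -1/378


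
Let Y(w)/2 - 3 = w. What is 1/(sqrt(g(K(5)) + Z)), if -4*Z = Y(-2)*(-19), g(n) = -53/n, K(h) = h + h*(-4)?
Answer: sqrt(11730)/391 ≈ 0.27700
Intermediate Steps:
Y(w) = 6 + 2*w
K(h) = -3*h (K(h) = h - 4*h = -3*h)
Z = 19/2 (Z = -(6 + 2*(-2))*(-19)/4 = -(6 - 4)*(-19)/4 = -(-19)/2 = -1/4*(-38) = 19/2 ≈ 9.5000)
1/(sqrt(g(K(5)) + Z)) = 1/(sqrt(-53/((-3*5)) + 19/2)) = 1/(sqrt(-53/(-15) + 19/2)) = 1/(sqrt(-53*(-1/15) + 19/2)) = 1/(sqrt(53/15 + 19/2)) = 1/(sqrt(391/30)) = 1/(sqrt(11730)/30) = sqrt(11730)/391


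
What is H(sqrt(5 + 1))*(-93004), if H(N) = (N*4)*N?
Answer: -2232096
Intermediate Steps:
H(N) = 4*N**2 (H(N) = (4*N)*N = 4*N**2)
H(sqrt(5 + 1))*(-93004) = (4*(sqrt(5 + 1))**2)*(-93004) = (4*(sqrt(6))**2)*(-93004) = (4*6)*(-93004) = 24*(-93004) = -2232096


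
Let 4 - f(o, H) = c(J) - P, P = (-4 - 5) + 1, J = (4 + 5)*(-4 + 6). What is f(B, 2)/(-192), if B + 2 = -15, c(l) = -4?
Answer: 0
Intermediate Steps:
J = 18 (J = 9*2 = 18)
B = -17 (B = -2 - 15 = -17)
P = -8 (P = -9 + 1 = -8)
f(o, H) = 0 (f(o, H) = 4 - (-4 - 1*(-8)) = 4 - (-4 + 8) = 4 - 1*4 = 4 - 4 = 0)
f(B, 2)/(-192) = 0/(-192) = 0*(-1/192) = 0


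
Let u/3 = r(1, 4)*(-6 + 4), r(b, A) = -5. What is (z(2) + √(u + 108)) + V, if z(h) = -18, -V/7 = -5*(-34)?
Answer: -1208 + √138 ≈ -1196.3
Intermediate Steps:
V = -1190 (V = -(-35)*(-34) = -7*170 = -1190)
u = 30 (u = 3*(-5*(-6 + 4)) = 3*(-5*(-2)) = 3*10 = 30)
(z(2) + √(u + 108)) + V = (-18 + √(30 + 108)) - 1190 = (-18 + √138) - 1190 = -1208 + √138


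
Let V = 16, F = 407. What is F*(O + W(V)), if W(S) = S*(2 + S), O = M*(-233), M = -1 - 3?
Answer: 496540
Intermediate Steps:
M = -4
O = 932 (O = -4*(-233) = 932)
F*(O + W(V)) = 407*(932 + 16*(2 + 16)) = 407*(932 + 16*18) = 407*(932 + 288) = 407*1220 = 496540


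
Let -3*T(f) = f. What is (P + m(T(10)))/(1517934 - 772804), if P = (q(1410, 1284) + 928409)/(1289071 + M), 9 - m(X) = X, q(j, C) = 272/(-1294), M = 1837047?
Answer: 76638180263/4521296116664940 ≈ 1.6950e-5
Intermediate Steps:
T(f) = -f/3
q(j, C) = -136/647 (q(j, C) = 272*(-1/1294) = -136/647)
m(X) = 9 - X
P = 600680487/2022598346 (P = (-136/647 + 928409)/(1289071 + 1837047) = (600680487/647)/3126118 = (600680487/647)*(1/3126118) = 600680487/2022598346 ≈ 0.29698)
(P + m(T(10)))/(1517934 - 772804) = (600680487/2022598346 + (9 - (-1)*10/3))/(1517934 - 772804) = (600680487/2022598346 + (9 - 1*(-10/3)))/745130 = (600680487/2022598346 + (9 + 10/3))*(1/745130) = (600680487/2022598346 + 37/3)*(1/745130) = (76638180263/6067795038)*(1/745130) = 76638180263/4521296116664940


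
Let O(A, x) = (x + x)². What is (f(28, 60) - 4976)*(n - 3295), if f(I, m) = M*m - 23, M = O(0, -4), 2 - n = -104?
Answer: 3696051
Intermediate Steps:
n = 106 (n = 2 - 1*(-104) = 2 + 104 = 106)
O(A, x) = 4*x² (O(A, x) = (2*x)² = 4*x²)
M = 64 (M = 4*(-4)² = 4*16 = 64)
f(I, m) = -23 + 64*m (f(I, m) = 64*m - 23 = -23 + 64*m)
(f(28, 60) - 4976)*(n - 3295) = ((-23 + 64*60) - 4976)*(106 - 3295) = ((-23 + 3840) - 4976)*(-3189) = (3817 - 4976)*(-3189) = -1159*(-3189) = 3696051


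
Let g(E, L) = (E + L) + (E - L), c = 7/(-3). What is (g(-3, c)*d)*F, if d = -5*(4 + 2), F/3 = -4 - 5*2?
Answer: -7560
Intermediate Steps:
c = -7/3 (c = 7*(-⅓) = -7/3 ≈ -2.3333)
g(E, L) = 2*E
F = -42 (F = 3*(-4 - 5*2) = 3*(-4 - 10) = 3*(-14) = -42)
d = -30 (d = -5*6 = -30)
(g(-3, c)*d)*F = ((2*(-3))*(-30))*(-42) = -6*(-30)*(-42) = 180*(-42) = -7560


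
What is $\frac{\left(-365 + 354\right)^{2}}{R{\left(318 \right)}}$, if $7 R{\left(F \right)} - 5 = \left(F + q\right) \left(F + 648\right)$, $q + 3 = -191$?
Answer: $\frac{847}{119789} \approx 0.0070708$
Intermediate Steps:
$q = -194$ ($q = -3 - 191 = -194$)
$R{\left(F \right)} = \frac{5}{7} + \frac{\left(-194 + F\right) \left(648 + F\right)}{7}$ ($R{\left(F \right)} = \frac{5}{7} + \frac{\left(F - 194\right) \left(F + 648\right)}{7} = \frac{5}{7} + \frac{\left(-194 + F\right) \left(648 + F\right)}{7}$)
$\frac{\left(-365 + 354\right)^{2}}{R{\left(318 \right)}} = \frac{\left(-365 + 354\right)^{2}}{- \frac{125707}{7} + \frac{318^{2}}{7} + \frac{454}{7} \cdot 318} = \frac{\left(-11\right)^{2}}{- \frac{125707}{7} + \frac{1}{7} \cdot 101124 + \frac{144372}{7}} = \frac{121}{- \frac{125707}{7} + \frac{101124}{7} + \frac{144372}{7}} = \frac{121}{\frac{119789}{7}} = 121 \cdot \frac{7}{119789} = \frac{847}{119789}$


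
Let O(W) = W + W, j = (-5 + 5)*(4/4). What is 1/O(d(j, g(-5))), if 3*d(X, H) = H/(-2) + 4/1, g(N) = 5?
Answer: 1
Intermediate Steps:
j = 0 (j = 0*(4*(¼)) = 0*1 = 0)
d(X, H) = 4/3 - H/6 (d(X, H) = (H/(-2) + 4/1)/3 = (H*(-½) + 4*1)/3 = (-H/2 + 4)/3 = (4 - H/2)/3 = 4/3 - H/6)
O(W) = 2*W
1/O(d(j, g(-5))) = 1/(2*(4/3 - ⅙*5)) = 1/(2*(4/3 - ⅚)) = 1/(2*(½)) = 1/1 = 1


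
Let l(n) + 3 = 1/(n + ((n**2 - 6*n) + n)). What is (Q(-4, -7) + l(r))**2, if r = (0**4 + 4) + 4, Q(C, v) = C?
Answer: 49729/1024 ≈ 48.563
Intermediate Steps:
r = 8 (r = (0 + 4) + 4 = 4 + 4 = 8)
l(n) = -3 + 1/(n**2 - 4*n) (l(n) = -3 + 1/(n + ((n**2 - 6*n) + n)) = -3 + 1/(n + (n**2 - 5*n)) = -3 + 1/(n**2 - 4*n))
(Q(-4, -7) + l(r))**2 = (-4 + (1 - 3*8**2 + 12*8)/(8*(-4 + 8)))**2 = (-4 + (1/8)*(1 - 3*64 + 96)/4)**2 = (-4 + (1/8)*(1/4)*(1 - 192 + 96))**2 = (-4 + (1/8)*(1/4)*(-95))**2 = (-4 - 95/32)**2 = (-223/32)**2 = 49729/1024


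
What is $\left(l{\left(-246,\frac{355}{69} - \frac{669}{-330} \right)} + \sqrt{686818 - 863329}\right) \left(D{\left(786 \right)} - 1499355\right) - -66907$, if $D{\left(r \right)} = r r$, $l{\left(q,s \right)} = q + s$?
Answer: $\frac{532837489369}{2530} - 881559 i \sqrt{176511} \approx 2.1061 \cdot 10^{8} - 3.7037 \cdot 10^{8} i$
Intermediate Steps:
$D{\left(r \right)} = r^{2}$
$\left(l{\left(-246,\frac{355}{69} - \frac{669}{-330} \right)} + \sqrt{686818 - 863329}\right) \left(D{\left(786 \right)} - 1499355\right) - -66907 = \left(\left(-246 + \left(\frac{355}{69} - \frac{669}{-330}\right)\right) + \sqrt{686818 - 863329}\right) \left(786^{2} - 1499355\right) - -66907 = \left(\left(-246 + \left(355 \cdot \frac{1}{69} - - \frac{223}{110}\right)\right) + \sqrt{-176511}\right) \left(617796 - 1499355\right) + 66907 = \left(\left(-246 + \left(\frac{355}{69} + \frac{223}{110}\right)\right) + i \sqrt{176511}\right) \left(-881559\right) + 66907 = \left(\left(-246 + \frac{54437}{7590}\right) + i \sqrt{176511}\right) \left(-881559\right) + 66907 = \left(- \frac{1812703}{7590} + i \sqrt{176511}\right) \left(-881559\right) + 66907 = \left(\frac{532668214659}{2530} - 881559 i \sqrt{176511}\right) + 66907 = \frac{532837489369}{2530} - 881559 i \sqrt{176511}$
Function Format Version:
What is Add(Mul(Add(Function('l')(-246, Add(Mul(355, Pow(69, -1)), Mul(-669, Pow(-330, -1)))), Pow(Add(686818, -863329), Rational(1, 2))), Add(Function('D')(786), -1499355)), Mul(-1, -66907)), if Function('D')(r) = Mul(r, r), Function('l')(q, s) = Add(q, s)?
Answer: Add(Rational(532837489369, 2530), Mul(-881559, I, Pow(176511, Rational(1, 2)))) ≈ Add(2.1061e+8, Mul(-3.7037e+8, I))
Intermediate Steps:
Function('D')(r) = Pow(r, 2)
Add(Mul(Add(Function('l')(-246, Add(Mul(355, Pow(69, -1)), Mul(-669, Pow(-330, -1)))), Pow(Add(686818, -863329), Rational(1, 2))), Add(Function('D')(786), -1499355)), Mul(-1, -66907)) = Add(Mul(Add(Add(-246, Add(Mul(355, Pow(69, -1)), Mul(-669, Pow(-330, -1)))), Pow(Add(686818, -863329), Rational(1, 2))), Add(Pow(786, 2), -1499355)), Mul(-1, -66907)) = Add(Mul(Add(Add(-246, Add(Mul(355, Rational(1, 69)), Mul(-669, Rational(-1, 330)))), Pow(-176511, Rational(1, 2))), Add(617796, -1499355)), 66907) = Add(Mul(Add(Add(-246, Add(Rational(355, 69), Rational(223, 110))), Mul(I, Pow(176511, Rational(1, 2)))), -881559), 66907) = Add(Mul(Add(Add(-246, Rational(54437, 7590)), Mul(I, Pow(176511, Rational(1, 2)))), -881559), 66907) = Add(Mul(Add(Rational(-1812703, 7590), Mul(I, Pow(176511, Rational(1, 2)))), -881559), 66907) = Add(Add(Rational(532668214659, 2530), Mul(-881559, I, Pow(176511, Rational(1, 2)))), 66907) = Add(Rational(532837489369, 2530), Mul(-881559, I, Pow(176511, Rational(1, 2))))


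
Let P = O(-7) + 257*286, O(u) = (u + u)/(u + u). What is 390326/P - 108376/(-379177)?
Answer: 155968602830/27870647031 ≈ 5.5962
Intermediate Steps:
O(u) = 1 (O(u) = (2*u)/((2*u)) = (2*u)*(1/(2*u)) = 1)
P = 73503 (P = 1 + 257*286 = 1 + 73502 = 73503)
390326/P - 108376/(-379177) = 390326/73503 - 108376/(-379177) = 390326*(1/73503) - 108376*(-1/379177) = 390326/73503 + 108376/379177 = 155968602830/27870647031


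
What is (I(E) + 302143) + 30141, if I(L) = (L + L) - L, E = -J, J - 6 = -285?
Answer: 332563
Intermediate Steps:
J = -279 (J = 6 - 285 = -279)
E = 279 (E = -1*(-279) = 279)
I(L) = L (I(L) = 2*L - L = L)
(I(E) + 302143) + 30141 = (279 + 302143) + 30141 = 302422 + 30141 = 332563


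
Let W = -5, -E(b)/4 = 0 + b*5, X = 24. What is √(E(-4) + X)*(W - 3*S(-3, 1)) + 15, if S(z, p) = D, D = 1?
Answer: 15 - 16*√26 ≈ -66.584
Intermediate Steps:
S(z, p) = 1
E(b) = -20*b (E(b) = -4*(0 + b*5) = -4*(0 + 5*b) = -20*b)
√(E(-4) + X)*(W - 3*S(-3, 1)) + 15 = √(-20*(-4) + 24)*(-5 - 3*1) + 15 = √(80 + 24)*(-5 - 3) + 15 = √104*(-8) + 15 = (2*√26)*(-8) + 15 = -16*√26 + 15 = 15 - 16*√26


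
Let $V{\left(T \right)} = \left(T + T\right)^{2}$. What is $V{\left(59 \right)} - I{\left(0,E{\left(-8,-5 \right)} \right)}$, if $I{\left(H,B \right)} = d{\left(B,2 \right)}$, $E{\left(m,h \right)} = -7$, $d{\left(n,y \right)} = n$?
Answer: $13931$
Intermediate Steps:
$I{\left(H,B \right)} = B$
$V{\left(T \right)} = 4 T^{2}$ ($V{\left(T \right)} = \left(2 T\right)^{2} = 4 T^{2}$)
$V{\left(59 \right)} - I{\left(0,E{\left(-8,-5 \right)} \right)} = 4 \cdot 59^{2} - -7 = 4 \cdot 3481 + 7 = 13924 + 7 = 13931$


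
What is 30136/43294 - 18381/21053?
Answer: -80666903/455734291 ≈ -0.17700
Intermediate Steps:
30136/43294 - 18381/21053 = 30136*(1/43294) - 18381*1/21053 = 15068/21647 - 18381/21053 = -80666903/455734291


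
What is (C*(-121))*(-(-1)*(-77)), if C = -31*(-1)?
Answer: 288827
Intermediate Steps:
C = 31
(C*(-121))*(-(-1)*(-77)) = (31*(-121))*(-(-1)*(-77)) = -(-3751)*77 = -3751*(-77) = 288827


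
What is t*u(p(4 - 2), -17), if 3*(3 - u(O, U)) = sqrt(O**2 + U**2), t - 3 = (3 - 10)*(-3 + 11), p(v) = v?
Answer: -159 + 53*sqrt(293)/3 ≈ 143.40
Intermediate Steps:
t = -53 (t = 3 + (3 - 10)*(-3 + 11) = 3 - 7*8 = 3 - 56 = -53)
u(O, U) = 3 - sqrt(O**2 + U**2)/3
t*u(p(4 - 2), -17) = -53*(3 - sqrt((4 - 2)**2 + (-17)**2)/3) = -53*(3 - sqrt(2**2 + 289)/3) = -53*(3 - sqrt(4 + 289)/3) = -53*(3 - sqrt(293)/3) = -159 + 53*sqrt(293)/3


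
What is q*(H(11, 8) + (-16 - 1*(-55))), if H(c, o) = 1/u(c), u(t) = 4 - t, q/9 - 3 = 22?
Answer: 61200/7 ≈ 8742.9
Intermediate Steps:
q = 225 (q = 27 + 9*22 = 27 + 198 = 225)
H(c, o) = 1/(4 - c)
q*(H(11, 8) + (-16 - 1*(-55))) = 225*(-1/(-4 + 11) + (-16 - 1*(-55))) = 225*(-1/7 + (-16 + 55)) = 225*(-1*1/7 + 39) = 225*(-1/7 + 39) = 225*(272/7) = 61200/7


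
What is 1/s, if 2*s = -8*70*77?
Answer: -1/21560 ≈ -4.6382e-5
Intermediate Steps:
s = -21560 (s = (-8*70*77)/2 = (-560*77)/2 = (½)*(-43120) = -21560)
1/s = 1/(-21560) = -1/21560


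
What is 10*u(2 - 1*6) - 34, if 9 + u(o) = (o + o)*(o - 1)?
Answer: 276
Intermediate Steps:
u(o) = -9 + 2*o*(-1 + o) (u(o) = -9 + (o + o)*(o - 1) = -9 + (2*o)*(-1 + o) = -9 + 2*o*(-1 + o))
10*u(2 - 1*6) - 34 = 10*(-9 - 2*(2 - 1*6) + 2*(2 - 1*6)²) - 34 = 10*(-9 - 2*(2 - 6) + 2*(2 - 6)²) - 34 = 10*(-9 - 2*(-4) + 2*(-4)²) - 34 = 10*(-9 + 8 + 2*16) - 34 = 10*(-9 + 8 + 32) - 34 = 10*31 - 34 = 310 - 34 = 276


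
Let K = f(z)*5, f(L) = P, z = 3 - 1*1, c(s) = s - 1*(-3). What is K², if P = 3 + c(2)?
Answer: 1600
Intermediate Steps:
c(s) = 3 + s (c(s) = s + 3 = 3 + s)
z = 2 (z = 3 - 1 = 2)
P = 8 (P = 3 + (3 + 2) = 3 + 5 = 8)
f(L) = 8
K = 40 (K = 8*5 = 40)
K² = 40² = 1600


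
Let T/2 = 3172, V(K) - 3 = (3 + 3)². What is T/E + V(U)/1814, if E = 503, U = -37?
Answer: 11527633/912442 ≈ 12.634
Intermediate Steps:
V(K) = 39 (V(K) = 3 + (3 + 3)² = 3 + 6² = 3 + 36 = 39)
T = 6344 (T = 2*3172 = 6344)
T/E + V(U)/1814 = 6344/503 + 39/1814 = 11527633/912442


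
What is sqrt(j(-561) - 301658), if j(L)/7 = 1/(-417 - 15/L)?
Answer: 7*I*sqrt(37429878635526)/77974 ≈ 549.23*I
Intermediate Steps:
j(L) = 7/(-417 - 15/L)
sqrt(j(-561) - 301658) = sqrt(-7*(-561)/(15 + 417*(-561)) - 301658) = sqrt(-7*(-561)/(15 - 233937) - 301658) = sqrt(-7*(-561)/(-233922) - 301658) = sqrt(-7*(-561)*(-1/233922) - 301658) = sqrt(-1309/77974 - 301658) = sqrt(-23521482201/77974) = 7*I*sqrt(37429878635526)/77974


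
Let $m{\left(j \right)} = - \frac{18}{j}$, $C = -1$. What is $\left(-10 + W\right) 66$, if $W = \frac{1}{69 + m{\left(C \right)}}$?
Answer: $- \frac{19118}{29} \approx -659.24$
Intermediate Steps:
$W = \frac{1}{87}$ ($W = \frac{1}{69 - \frac{18}{-1}} = \frac{1}{69 - -18} = \frac{1}{69 + 18} = \frac{1}{87} \approx 0.011494$)
$\left(-10 + W\right) 66 = \left(-10 + \frac{1}{87}\right) 66 = \left(- \frac{869}{87}\right) 66 = - \frac{19118}{29}$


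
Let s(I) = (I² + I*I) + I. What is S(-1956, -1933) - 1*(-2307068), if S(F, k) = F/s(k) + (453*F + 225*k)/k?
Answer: 17241314482049/7471045 ≈ 2.3078e+6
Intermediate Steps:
s(I) = I + 2*I² (s(I) = (I² + I²) + I = 2*I² + I = I + 2*I²)
S(F, k) = (225*k + 453*F)/k + F/(k*(1 + 2*k)) (S(F, k) = F/((k*(1 + 2*k))) + (453*F + 225*k)/k = F*(1/(k*(1 + 2*k))) + (225*k + 453*F)/k = F/(k*(1 + 2*k)) + (225*k + 453*F)/k = (225*k + 453*F)/k + F/(k*(1 + 2*k)))
S(-1956, -1933) - 1*(-2307068) = (225*(-1933) + 450*(-1933)² + 454*(-1956) + 906*(-1956)*(-1933))/((-1933)*(1 + 2*(-1933))) - 1*(-2307068) = -(-434925 + 450*3736489 - 888024 + 3425538888)/(1933*(1 - 3866)) + 2307068 = -1/1933*(-434925 + 1681420050 - 888024 + 3425538888)/(-3865) + 2307068 = -1/1933*(-1/3865)*5105635989 + 2307068 = 5105635989/7471045 + 2307068 = 17241314482049/7471045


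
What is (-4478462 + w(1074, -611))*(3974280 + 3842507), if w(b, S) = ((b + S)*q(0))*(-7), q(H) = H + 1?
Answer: -35032517748261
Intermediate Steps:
q(H) = 1 + H
w(b, S) = -7*S - 7*b (w(b, S) = ((b + S)*(1 + 0))*(-7) = ((S + b)*1)*(-7) = (S + b)*(-7) = -7*S - 7*b)
(-4478462 + w(1074, -611))*(3974280 + 3842507) = (-4478462 + (-7*(-611) - 7*1074))*(3974280 + 3842507) = (-4478462 + (4277 - 7518))*7816787 = (-4478462 - 3241)*7816787 = -4481703*7816787 = -35032517748261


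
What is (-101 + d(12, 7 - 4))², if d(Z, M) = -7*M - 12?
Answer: 17956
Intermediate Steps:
d(Z, M) = -12 - 7*M
(-101 + d(12, 7 - 4))² = (-101 + (-12 - 7*(7 - 4)))² = (-101 + (-12 - 7*3))² = (-101 + (-12 - 21))² = (-101 - 33)² = (-134)² = 17956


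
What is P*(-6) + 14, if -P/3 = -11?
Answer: -184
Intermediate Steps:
P = 33 (P = -3*(-11) = 33)
P*(-6) + 14 = 33*(-6) + 14 = -198 + 14 = -184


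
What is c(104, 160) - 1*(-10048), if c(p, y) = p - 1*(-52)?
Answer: 10204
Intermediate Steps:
c(p, y) = 52 + p (c(p, y) = p + 52 = 52 + p)
c(104, 160) - 1*(-10048) = (52 + 104) - 1*(-10048) = 156 + 10048 = 10204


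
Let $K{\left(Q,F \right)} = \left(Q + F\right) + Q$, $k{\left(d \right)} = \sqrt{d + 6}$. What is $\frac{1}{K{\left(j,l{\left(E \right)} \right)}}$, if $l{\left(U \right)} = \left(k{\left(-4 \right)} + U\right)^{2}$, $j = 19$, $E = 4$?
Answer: $\frac{7}{376} - \frac{\sqrt{2}}{376} \approx 0.014856$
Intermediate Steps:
$k{\left(d \right)} = \sqrt{6 + d}$
$l{\left(U \right)} = \left(U + \sqrt{2}\right)^{2}$ ($l{\left(U \right)} = \left(\sqrt{6 - 4} + U\right)^{2} = \left(\sqrt{2} + U\right)^{2} = \left(U + \sqrt{2}\right)^{2}$)
$K{\left(Q,F \right)} = F + 2 Q$ ($K{\left(Q,F \right)} = \left(F + Q\right) + Q = F + 2 Q$)
$\frac{1}{K{\left(j,l{\left(E \right)} \right)}} = \frac{1}{\left(4 + \sqrt{2}\right)^{2} + 2 \cdot 19} = \frac{1}{\left(4 + \sqrt{2}\right)^{2} + 38} = \frac{1}{38 + \left(4 + \sqrt{2}\right)^{2}}$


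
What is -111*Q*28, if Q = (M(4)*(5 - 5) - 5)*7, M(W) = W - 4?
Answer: 108780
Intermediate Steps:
M(W) = -4 + W
Q = -35 (Q = ((-4 + 4)*(5 - 5) - 5)*7 = (0*0 - 5)*7 = (0 - 5)*7 = -5*7 = -35)
-111*Q*28 = -111*(-35)*28 = 3885*28 = 108780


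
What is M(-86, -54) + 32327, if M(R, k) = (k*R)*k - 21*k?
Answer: -217315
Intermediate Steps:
M(R, k) = -21*k + R*k² (M(R, k) = (R*k)*k - 21*k = R*k² - 21*k = -21*k + R*k²)
M(-86, -54) + 32327 = -54*(-21 - 86*(-54)) + 32327 = -54*(-21 + 4644) + 32327 = -54*4623 + 32327 = -249642 + 32327 = -217315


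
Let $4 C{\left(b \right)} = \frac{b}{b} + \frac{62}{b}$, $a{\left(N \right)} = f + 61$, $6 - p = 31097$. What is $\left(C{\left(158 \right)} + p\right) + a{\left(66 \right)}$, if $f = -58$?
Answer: $- \frac{4911849}{158} \approx -31088.0$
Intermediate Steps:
$p = -31091$ ($p = 6 - 31097 = -31091$)
$a{\left(N \right)} = 3$ ($a{\left(N \right)} = -58 + 61 = 3$)
$C{\left(b \right)} = \frac{1}{4} + \frac{31}{2 b}$ ($C{\left(b \right)} = \frac{\frac{b}{b} + \frac{62}{b}}{4} = \frac{1 + \frac{62}{b}}{4} = \frac{1}{4} + \frac{31}{2 b}$)
$\left(C{\left(158 \right)} + p\right) + a{\left(66 \right)} = \left(\frac{62 + 158}{4 \cdot 158} - 31091\right) + 3 = \left(\frac{1}{4} \cdot \frac{1}{158} \cdot 220 - 31091\right) + 3 = \left(\frac{55}{158} - 31091\right) + 3 = - \frac{4912323}{158} + 3 = - \frac{4911849}{158}$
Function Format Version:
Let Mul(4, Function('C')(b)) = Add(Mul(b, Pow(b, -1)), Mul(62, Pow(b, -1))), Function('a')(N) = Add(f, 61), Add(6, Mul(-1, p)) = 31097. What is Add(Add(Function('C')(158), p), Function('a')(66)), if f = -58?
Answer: Rational(-4911849, 158) ≈ -31088.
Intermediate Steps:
p = -31091 (p = Add(6, Mul(-1, 31097)) = Add(6, -31097) = -31091)
Function('a')(N) = 3 (Function('a')(N) = Add(-58, 61) = 3)
Function('C')(b) = Add(Rational(1, 4), Mul(Rational(31, 2), Pow(b, -1))) (Function('C')(b) = Mul(Rational(1, 4), Add(Mul(b, Pow(b, -1)), Mul(62, Pow(b, -1)))) = Mul(Rational(1, 4), Add(1, Mul(62, Pow(b, -1)))) = Add(Rational(1, 4), Mul(Rational(31, 2), Pow(b, -1))))
Add(Add(Function('C')(158), p), Function('a')(66)) = Add(Add(Mul(Rational(1, 4), Pow(158, -1), Add(62, 158)), -31091), 3) = Add(Add(Mul(Rational(1, 4), Rational(1, 158), 220), -31091), 3) = Add(Add(Rational(55, 158), -31091), 3) = Add(Rational(-4912323, 158), 3) = Rational(-4911849, 158)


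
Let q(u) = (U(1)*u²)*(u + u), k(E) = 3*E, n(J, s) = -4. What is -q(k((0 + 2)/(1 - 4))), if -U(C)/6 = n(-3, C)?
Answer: 384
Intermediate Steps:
U(C) = 24 (U(C) = -6*(-4) = 24)
q(u) = 48*u³ (q(u) = (24*u²)*(u + u) = (24*u²)*(2*u) = 48*u³)
-q(k((0 + 2)/(1 - 4))) = -48*(3*((0 + 2)/(1 - 4)))³ = -48*(3*(2/(-3)))³ = -48*(3*(2*(-⅓)))³ = -48*(3*(-⅔))³ = -48*(-2)³ = -48*(-8) = -1*(-384) = 384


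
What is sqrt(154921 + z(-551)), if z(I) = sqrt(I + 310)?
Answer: sqrt(154921 + I*sqrt(241)) ≈ 393.6 + 0.02*I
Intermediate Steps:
z(I) = sqrt(310 + I)
sqrt(154921 + z(-551)) = sqrt(154921 + sqrt(310 - 551)) = sqrt(154921 + sqrt(-241)) = sqrt(154921 + I*sqrt(241))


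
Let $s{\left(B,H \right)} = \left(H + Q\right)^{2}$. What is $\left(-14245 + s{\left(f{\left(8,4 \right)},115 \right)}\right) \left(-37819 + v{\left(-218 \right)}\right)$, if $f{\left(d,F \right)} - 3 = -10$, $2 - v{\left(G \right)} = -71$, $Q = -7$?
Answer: $97422426$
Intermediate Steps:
$v{\left(G \right)} = 73$ ($v{\left(G \right)} = 2 - -71 = 2 + 71 = 73$)
$f{\left(d,F \right)} = -7$ ($f{\left(d,F \right)} = 3 - 10 = -7$)
$s{\left(B,H \right)} = \left(-7 + H\right)^{2}$ ($s{\left(B,H \right)} = \left(H - 7\right)^{2} = \left(-7 + H\right)^{2}$)
$\left(-14245 + s{\left(f{\left(8,4 \right)},115 \right)}\right) \left(-37819 + v{\left(-218 \right)}\right) = \left(-14245 + \left(-7 + 115\right)^{2}\right) \left(-37819 + 73\right) = \left(-14245 + 108^{2}\right) \left(-37746\right) = \left(-14245 + 11664\right) \left(-37746\right) = \left(-2581\right) \left(-37746\right) = 97422426$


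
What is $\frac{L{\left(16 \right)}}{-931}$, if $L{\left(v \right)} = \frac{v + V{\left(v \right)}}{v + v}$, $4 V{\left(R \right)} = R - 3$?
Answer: $- \frac{11}{17024} \approx -0.00064615$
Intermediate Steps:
$V{\left(R \right)} = - \frac{3}{4} + \frac{R}{4}$ ($V{\left(R \right)} = \frac{R - 3}{4} = \frac{-3 + R}{4} = - \frac{3}{4} + \frac{R}{4}$)
$L{\left(v \right)} = \frac{- \frac{3}{4} + \frac{5 v}{4}}{2 v}$ ($L{\left(v \right)} = \frac{v + \left(- \frac{3}{4} + \frac{v}{4}\right)}{v + v} = \frac{- \frac{3}{4} + \frac{5 v}{4}}{2 v}$)
$\frac{L{\left(16 \right)}}{-931} = \frac{\frac{1}{8} \cdot \frac{1}{16} \left(-3 + 5 \cdot 16\right)}{-931} = \frac{1}{8} \cdot \frac{1}{16} \left(-3 + 80\right) \left(- \frac{1}{931}\right) = \frac{1}{8} \cdot \frac{1}{16} \cdot 77 \left(- \frac{1}{931}\right) = \frac{77}{128} \left(- \frac{1}{931}\right) = - \frac{11}{17024}$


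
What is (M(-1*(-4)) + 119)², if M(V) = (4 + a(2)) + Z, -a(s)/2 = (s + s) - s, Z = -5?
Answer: 12996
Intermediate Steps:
a(s) = -2*s (a(s) = -2*((s + s) - s) = -2*(2*s - s) = -2*s)
M(V) = -5 (M(V) = (4 - 2*2) - 5 = (4 - 4) - 5 = 0 - 5 = -5)
(M(-1*(-4)) + 119)² = (-5 + 119)² = 114² = 12996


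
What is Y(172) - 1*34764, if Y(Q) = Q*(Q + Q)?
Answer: 24404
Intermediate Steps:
Y(Q) = 2*Q**2 (Y(Q) = Q*(2*Q) = 2*Q**2)
Y(172) - 1*34764 = 2*172**2 - 1*34764 = 2*29584 - 34764 = 59168 - 34764 = 24404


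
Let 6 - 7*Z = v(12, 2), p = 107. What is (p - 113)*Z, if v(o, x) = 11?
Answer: 30/7 ≈ 4.2857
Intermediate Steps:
Z = -5/7 (Z = 6/7 - 1/7*11 = 6/7 - 11/7 = -5/7 ≈ -0.71429)
(p - 113)*Z = (107 - 113)*(-5/7) = -6*(-5/7) = 30/7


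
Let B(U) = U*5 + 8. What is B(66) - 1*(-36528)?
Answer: 36866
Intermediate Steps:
B(U) = 8 + 5*U (B(U) = 5*U + 8 = 8 + 5*U)
B(66) - 1*(-36528) = (8 + 5*66) - 1*(-36528) = (8 + 330) + 36528 = 338 + 36528 = 36866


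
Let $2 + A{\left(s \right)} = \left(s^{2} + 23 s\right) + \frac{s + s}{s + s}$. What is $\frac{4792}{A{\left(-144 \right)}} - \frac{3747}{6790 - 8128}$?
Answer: $\frac{23898559}{7770658} \approx 3.0755$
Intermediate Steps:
$A{\left(s \right)} = -1 + s^{2} + 23 s$ ($A{\left(s \right)} = -2 + \left(\left(s^{2} + 23 s\right) + \frac{s + s}{s + s}\right) = -2 + \left(\left(s^{2} + 23 s\right) + \frac{2 s}{2 s}\right) = -2 + \left(\left(s^{2} + 23 s\right) + 2 s \frac{1}{2 s}\right) = -2 + \left(\left(s^{2} + 23 s\right) + 1\right) = -2 + \left(1 + s^{2} + 23 s\right) = -1 + s^{2} + 23 s$)
$\frac{4792}{A{\left(-144 \right)}} - \frac{3747}{6790 - 8128} = \frac{4792}{-1 + \left(-144\right)^{2} + 23 \left(-144\right)} - \frac{3747}{6790 - 8128} = \frac{4792}{-1 + 20736 - 3312} - \frac{3747}{6790 - 8128} = \frac{4792}{17423} - \frac{3747}{-1338} = 4792 \cdot \frac{1}{17423} - - \frac{1249}{446} = \frac{4792}{17423} + \frac{1249}{446} = \frac{23898559}{7770658}$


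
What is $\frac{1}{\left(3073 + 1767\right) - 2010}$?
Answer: $\frac{1}{2830} \approx 0.00035336$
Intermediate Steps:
$\frac{1}{\left(3073 + 1767\right) - 2010} = \frac{1}{4840 - 2010} = \frac{1}{2830}$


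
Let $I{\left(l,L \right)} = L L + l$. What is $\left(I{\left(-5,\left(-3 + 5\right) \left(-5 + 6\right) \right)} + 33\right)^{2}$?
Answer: $1024$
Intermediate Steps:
$I{\left(l,L \right)} = l + L^{2}$ ($I{\left(l,L \right)} = L^{2} + l = l + L^{2}$)
$\left(I{\left(-5,\left(-3 + 5\right) \left(-5 + 6\right) \right)} + 33\right)^{2} = \left(\left(-5 + \left(\left(-3 + 5\right) \left(-5 + 6\right)\right)^{2}\right) + 33\right)^{2} = \left(\left(-5 + \left(2 \cdot 1\right)^{2}\right) + 33\right)^{2} = \left(\left(-5 + 2^{2}\right) + 33\right)^{2} = \left(\left(-5 + 4\right) + 33\right)^{2} = \left(-1 + 33\right)^{2} = 32^{2} = 1024$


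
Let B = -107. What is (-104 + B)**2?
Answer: 44521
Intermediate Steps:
(-104 + B)**2 = (-104 - 107)**2 = (-211)**2 = 44521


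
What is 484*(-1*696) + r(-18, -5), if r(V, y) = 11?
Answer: -336853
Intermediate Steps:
484*(-1*696) + r(-18, -5) = 484*(-1*696) + 11 = 484*(-696) + 11 = -336864 + 11 = -336853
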